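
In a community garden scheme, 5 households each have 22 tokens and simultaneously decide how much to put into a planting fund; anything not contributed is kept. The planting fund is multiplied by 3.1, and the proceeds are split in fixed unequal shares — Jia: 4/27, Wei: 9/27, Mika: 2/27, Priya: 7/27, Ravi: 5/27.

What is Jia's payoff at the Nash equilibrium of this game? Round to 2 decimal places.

Each unit j contributes comes back to j as 3.1 × (j's share), so j prefers to contribute only if that share exceeds 1/3.1 = 0.3226; otherwise keeping the unit dominates.
Only Wei (9/27) clears that bar, contributing 22; the remaining 4 contribute 0. Total contributed: 22.
Jia keeps 22 and receives 3.1 × 22 × 4/27 = 10.10 from the planting fund, for a payoff of 32.10.

32.10 tokens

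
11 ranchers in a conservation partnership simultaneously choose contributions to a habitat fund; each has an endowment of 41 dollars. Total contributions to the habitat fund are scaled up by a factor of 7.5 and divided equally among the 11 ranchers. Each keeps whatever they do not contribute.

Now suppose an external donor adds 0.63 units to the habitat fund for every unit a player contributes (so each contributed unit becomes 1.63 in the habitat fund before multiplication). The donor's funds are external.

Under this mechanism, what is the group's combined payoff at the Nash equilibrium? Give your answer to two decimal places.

5513.48 dollars

With the mechanism, a contributed unit returns 7.5 × 1.63 / 11 = 1.1114 per unit of net cost to the contributor — now above 1 — so contributing fully is weakly dominant for every player.
At the Nash equilibrium everyone contributes 41. Group total payoff = 7.5 × 1.63 × 451 = 5513.48.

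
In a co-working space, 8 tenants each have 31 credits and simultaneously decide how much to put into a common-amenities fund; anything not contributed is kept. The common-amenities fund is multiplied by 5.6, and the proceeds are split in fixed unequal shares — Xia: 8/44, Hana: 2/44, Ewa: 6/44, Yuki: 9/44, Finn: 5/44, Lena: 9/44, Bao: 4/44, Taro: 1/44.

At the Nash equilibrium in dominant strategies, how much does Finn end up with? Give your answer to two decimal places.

Player j's private return per contributed unit is 5.6 × (j's share). Contributing is weakly dominant for j when that share is at least 1/5.6 = 0.1786, and contributing 0 is dominant otherwise.
The shares above 0.1786 belong to Xia, Yuki and Lena, contributing 31 each; the remaining 5 contribute 0. Total contributed: 93.
Finn keeps 31 and receives 5.6 × 93 × 5/44 = 59.18 from the common-amenities fund, for a payoff of 90.18.

90.18 credits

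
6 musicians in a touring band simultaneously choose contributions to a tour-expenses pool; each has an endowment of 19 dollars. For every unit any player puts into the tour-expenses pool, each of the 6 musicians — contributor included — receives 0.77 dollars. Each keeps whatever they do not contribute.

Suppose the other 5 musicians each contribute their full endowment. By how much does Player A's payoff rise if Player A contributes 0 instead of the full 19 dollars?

Switching from a contribution of 19 to 0 lets Player A keep an extra 19 dollars, but lowers the tour-expenses pool by 19, which costs Player A their own share of that drop: 0.77 × 19 = 14.63.
Net gain = 19 − 14.63 = 4.37. The private return per contributed unit (0.77) is below 1, so free-riding is indeed the best response regardless of what the others do.

4.37 dollars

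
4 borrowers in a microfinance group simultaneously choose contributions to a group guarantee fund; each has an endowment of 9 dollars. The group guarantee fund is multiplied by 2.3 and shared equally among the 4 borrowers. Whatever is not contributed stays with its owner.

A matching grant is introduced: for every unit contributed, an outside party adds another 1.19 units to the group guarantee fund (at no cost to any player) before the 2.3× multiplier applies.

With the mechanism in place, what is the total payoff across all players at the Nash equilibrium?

Under the mechanism each unit contributed yields 2.3 × 2.19 / 4 = 1.2593 back to its contributor per unit of net cost, which exceeds 1, making full contribution the dominant choice for everyone.
At the Nash equilibrium everyone contributes 9. Group total payoff = 2.3 × 2.19 × 36 = 181.33.

181.33 dollars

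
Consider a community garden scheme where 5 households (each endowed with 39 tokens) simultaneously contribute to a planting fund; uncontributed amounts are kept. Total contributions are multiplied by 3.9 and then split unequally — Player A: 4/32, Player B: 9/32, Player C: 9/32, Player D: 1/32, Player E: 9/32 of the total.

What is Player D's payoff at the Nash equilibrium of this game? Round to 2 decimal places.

53.26 tokens

Player j's private return per contributed unit is 3.9 × (j's share). Contributing is weakly dominant for j when that share is at least 1/3.9 = 0.2564, and contributing 0 is dominant otherwise.
Player B, Player C and Player E are above the threshold, contributing 39 each; the remaining 2 contribute 0. Total contributed: 117.
Player D keeps 39 and receives 3.9 × 117 × 1/32 = 14.26 from the planting fund, for a payoff of 53.26.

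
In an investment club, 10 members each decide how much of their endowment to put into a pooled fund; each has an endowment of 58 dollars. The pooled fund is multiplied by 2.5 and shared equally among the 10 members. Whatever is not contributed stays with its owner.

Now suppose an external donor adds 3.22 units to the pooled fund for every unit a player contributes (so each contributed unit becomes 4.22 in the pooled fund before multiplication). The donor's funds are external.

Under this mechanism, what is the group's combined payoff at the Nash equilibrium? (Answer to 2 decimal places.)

6119.00 dollars

With the mechanism, a contributed unit returns 2.5 × 4.22 / 10 = 1.0550 per unit of net cost to the contributor — now above 1 — so contributing fully is weakly dominant for every player.
So the Nash equilibrium is full contribution by all 10; the group earns 2.5 × 4.22 × 580 = 6119.00.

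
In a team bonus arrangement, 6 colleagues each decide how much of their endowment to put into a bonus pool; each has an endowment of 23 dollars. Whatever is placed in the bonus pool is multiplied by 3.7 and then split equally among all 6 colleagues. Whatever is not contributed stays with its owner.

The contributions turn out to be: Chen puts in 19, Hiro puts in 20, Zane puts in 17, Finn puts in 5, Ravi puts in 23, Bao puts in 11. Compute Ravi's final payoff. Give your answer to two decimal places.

Total contributed: 19 + 20 + 17 + 5 + 23 + 11 = 95.
Each receives 3.7 × 95 / 6 = 58.58 from the bonus pool.
Ravi keeps 23 − 23 = 0, so Ravi's payoff is 0 + 58.58 = 58.58.

58.58 dollars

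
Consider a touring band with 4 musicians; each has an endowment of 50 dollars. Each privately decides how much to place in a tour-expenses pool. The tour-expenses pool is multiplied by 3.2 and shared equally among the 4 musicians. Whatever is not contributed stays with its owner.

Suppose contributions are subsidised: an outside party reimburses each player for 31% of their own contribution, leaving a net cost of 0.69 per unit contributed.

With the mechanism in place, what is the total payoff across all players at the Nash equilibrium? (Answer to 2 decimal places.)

702.00 dollars

With the mechanism, a contributed unit returns (3.2/4) / 0.69 = 1.1594 per unit of net cost to the contributor — now above 1 — so contributing fully is weakly dominant for every player.
At the Nash equilibrium everyone contributes 50. Group total payoff = 4 × (50 × 0.31 + 3.2 × 50) = 702.00.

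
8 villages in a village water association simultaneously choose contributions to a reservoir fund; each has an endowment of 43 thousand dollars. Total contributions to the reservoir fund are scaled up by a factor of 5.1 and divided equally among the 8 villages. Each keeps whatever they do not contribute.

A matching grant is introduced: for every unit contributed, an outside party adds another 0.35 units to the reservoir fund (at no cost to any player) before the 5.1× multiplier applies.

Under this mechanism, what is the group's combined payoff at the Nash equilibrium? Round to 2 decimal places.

The effective private return is 5.1 × 1.35 / 8 = 0.8606, which is still under 1, so the mechanism doesn't change anyone's dominant strategy: zero contribution.
Everyone keeps their endowment and the group total is 8 × 43 = 344.

344.00 thousand dollars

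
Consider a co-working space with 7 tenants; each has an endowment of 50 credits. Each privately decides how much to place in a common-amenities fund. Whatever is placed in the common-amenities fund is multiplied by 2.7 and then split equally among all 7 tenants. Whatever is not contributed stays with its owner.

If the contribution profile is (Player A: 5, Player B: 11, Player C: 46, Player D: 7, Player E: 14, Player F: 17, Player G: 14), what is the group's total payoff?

543.80 credits

Total contributed: 5 + 11 + 46 + 7 + 14 + 17 + 14 = 114; total kept: 7 × 50 − 114 = 236.
The common-amenities fund pays out 2.7 × 114 = 307.80 in aggregate.
Group total = 236 + 307.80 = 543.80.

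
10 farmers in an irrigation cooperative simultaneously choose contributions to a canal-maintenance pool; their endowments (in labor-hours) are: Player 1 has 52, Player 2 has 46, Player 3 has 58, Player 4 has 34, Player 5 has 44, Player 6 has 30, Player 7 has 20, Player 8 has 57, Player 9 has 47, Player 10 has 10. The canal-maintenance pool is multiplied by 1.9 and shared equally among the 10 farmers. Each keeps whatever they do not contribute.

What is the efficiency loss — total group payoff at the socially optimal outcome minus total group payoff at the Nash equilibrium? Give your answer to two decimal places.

358.20 labor-hours

The private return per contributed unit is 1.9/10 = 0.1900 < 1 for every player regardless of endowment, so the Nash equilibrium is zero contribution and the group total is Σ E_j = 52 + 46 + 58 + 34 + 44 + 30 + 20 + 57 + 47 + 10 = 398.
Each contributed unit returns 1.900 to the group, so the social optimum is full contribution by everyone: group total = 1.900 × 398 = 756.20.
Efficiency loss = (1.900 − 1) × 398 = 358.20.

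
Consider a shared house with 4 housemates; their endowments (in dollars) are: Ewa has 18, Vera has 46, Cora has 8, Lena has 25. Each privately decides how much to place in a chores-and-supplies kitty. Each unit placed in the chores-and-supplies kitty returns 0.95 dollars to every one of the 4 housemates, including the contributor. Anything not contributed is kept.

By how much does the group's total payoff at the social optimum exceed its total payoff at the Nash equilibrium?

271.60 dollars

The private return per contributed unit is 0.95 < 1 for everyone, so the Nash equilibrium is zero contribution and the group total is Σ E_j = 18 + 46 + 8 + 25 = 97.
Each contributed unit returns 3.800 to the group, so the social optimum is full contribution by everyone: group total = 3.800 × 97 = 368.60.
Efficiency loss = (3.800 − 1) × 97 = 271.60.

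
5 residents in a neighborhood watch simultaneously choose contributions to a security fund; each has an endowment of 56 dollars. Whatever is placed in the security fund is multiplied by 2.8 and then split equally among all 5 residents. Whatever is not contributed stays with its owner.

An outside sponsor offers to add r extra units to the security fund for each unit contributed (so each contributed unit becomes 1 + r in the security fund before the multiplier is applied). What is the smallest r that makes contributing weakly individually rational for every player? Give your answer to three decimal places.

With matching at rate r, one contributed unit becomes (1 + r) in the security fund and returns 2.8 × (1 + r) / 5 to the contributor.
Setting this equal to 1: 1 + r = 5/2.8 = 1.7857.
So the minimum matching rate is r = 1.7857 − 1 = 0.786.

0.786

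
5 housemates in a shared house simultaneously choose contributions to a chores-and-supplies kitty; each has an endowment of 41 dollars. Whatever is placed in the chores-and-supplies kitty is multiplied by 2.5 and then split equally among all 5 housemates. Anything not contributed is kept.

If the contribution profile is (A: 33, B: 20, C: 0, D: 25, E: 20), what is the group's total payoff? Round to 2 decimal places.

Total contributed: 33 + 20 + 0 + 25 + 20 = 98; total kept: 5 × 41 − 98 = 107.
The chores-and-supplies kitty pays out 2.5 × 98 = 245.00 in aggregate.
Group total = 107 + 245.00 = 352.00.

352.00 dollars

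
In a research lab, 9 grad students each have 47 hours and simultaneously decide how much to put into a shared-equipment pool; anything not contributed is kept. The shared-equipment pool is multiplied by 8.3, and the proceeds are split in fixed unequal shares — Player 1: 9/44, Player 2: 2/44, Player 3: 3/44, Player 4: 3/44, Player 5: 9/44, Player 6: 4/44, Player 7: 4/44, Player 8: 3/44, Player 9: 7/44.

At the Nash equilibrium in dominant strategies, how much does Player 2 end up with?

100.20 hours

Player j's private return per contributed unit is 8.3 × (j's share). Contributing is weakly dominant for j when that share is at least 1/8.3 = 0.1205, and contributing 0 is dominant otherwise.
Player 1, Player 5 and Player 9 are above the threshold, contributing 47 each; the remaining 6 contribute 0. Total contributed: 141.
Player 2 keeps 47 and receives 8.3 × 141 × 2/44 = 53.20 from the shared-equipment pool, for a payoff of 100.20.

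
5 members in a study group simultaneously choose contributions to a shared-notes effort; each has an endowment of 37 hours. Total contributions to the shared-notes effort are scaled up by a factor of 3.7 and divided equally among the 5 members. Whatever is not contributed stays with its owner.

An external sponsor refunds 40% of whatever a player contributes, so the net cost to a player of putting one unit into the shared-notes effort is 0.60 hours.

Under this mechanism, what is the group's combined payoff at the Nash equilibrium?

Under the mechanism each unit contributed yields (3.7/5) / 0.60 = 1.2333 back to its contributor per unit of net cost, which exceeds 1, making full contribution the dominant choice for everyone.
At the Nash equilibrium everyone contributes 37. Group total payoff = 5 × (37 × 0.40 + 3.7 × 37) = 758.50.

758.50 hours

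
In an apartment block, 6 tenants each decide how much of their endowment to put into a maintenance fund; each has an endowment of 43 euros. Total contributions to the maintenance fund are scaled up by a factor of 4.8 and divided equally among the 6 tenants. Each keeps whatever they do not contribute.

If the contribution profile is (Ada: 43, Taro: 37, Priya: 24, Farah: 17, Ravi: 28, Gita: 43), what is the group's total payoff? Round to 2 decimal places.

Total contributed: 43 + 37 + 24 + 17 + 28 + 43 = 192; total kept: 6 × 43 − 192 = 66.
The maintenance fund pays out 4.8 × 192 = 921.60 in aggregate.
Group total = 66 + 921.60 = 987.60.

987.60 euros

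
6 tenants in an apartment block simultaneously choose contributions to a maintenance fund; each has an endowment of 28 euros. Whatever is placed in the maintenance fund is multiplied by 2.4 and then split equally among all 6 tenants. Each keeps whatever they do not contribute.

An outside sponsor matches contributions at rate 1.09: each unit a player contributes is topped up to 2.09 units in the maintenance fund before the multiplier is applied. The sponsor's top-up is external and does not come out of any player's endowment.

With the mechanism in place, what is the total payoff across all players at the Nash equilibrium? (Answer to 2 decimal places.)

168.00 euros

The effective private return is 2.4 × 2.09 / 6 = 0.8360, which is still under 1, so the mechanism doesn't change anyone's dominant strategy: zero contribution.
At the Nash equilibrium no one contributes; group total payoff = 6 × 28 = 168.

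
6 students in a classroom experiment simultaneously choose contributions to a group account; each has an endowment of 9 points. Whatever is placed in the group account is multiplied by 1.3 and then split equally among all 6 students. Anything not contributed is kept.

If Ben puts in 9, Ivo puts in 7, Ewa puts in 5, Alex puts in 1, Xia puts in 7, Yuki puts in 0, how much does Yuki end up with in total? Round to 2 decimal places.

15.28 points

Total contributed: 9 + 7 + 5 + 1 + 7 + 0 = 29.
Each receives 1.3 × 29 / 6 = 6.28 from the group account.
Yuki keeps 9 − 0 = 9, so Yuki's payoff is 9 + 6.28 = 15.28.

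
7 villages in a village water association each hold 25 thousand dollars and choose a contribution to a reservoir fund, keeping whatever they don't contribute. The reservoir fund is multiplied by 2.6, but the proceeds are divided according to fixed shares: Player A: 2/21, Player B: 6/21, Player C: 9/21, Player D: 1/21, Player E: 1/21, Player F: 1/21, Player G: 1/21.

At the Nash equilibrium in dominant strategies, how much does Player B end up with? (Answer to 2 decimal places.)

43.57 thousand dollars

For player j, contributing a unit is worthwhile iff 2.6 × (j's share) ≥ 1, i.e. iff j's share is at least 0.3846.
The only share above 0.3846 is Player C's 9/21, contributing 25; the remaining 6 contribute 0. Total contributed: 25.
Player B keeps 25 and receives 2.6 × 25 × 6/21 = 18.57 from the reservoir fund, for a payoff of 43.57.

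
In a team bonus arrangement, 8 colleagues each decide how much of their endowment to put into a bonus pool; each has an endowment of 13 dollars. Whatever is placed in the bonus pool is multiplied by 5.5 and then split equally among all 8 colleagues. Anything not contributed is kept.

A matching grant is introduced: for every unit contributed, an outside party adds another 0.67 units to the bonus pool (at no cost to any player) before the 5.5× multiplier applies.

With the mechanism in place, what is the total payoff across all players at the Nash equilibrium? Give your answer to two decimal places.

955.24 dollars

Under the mechanism each unit contributed yields 5.5 × 1.67 / 8 = 1.1481 back to its contributor per unit of net cost, which exceeds 1, making full contribution the dominant choice for everyone.
At the Nash equilibrium everyone contributes 13. Group total payoff = 5.5 × 1.67 × 104 = 955.24.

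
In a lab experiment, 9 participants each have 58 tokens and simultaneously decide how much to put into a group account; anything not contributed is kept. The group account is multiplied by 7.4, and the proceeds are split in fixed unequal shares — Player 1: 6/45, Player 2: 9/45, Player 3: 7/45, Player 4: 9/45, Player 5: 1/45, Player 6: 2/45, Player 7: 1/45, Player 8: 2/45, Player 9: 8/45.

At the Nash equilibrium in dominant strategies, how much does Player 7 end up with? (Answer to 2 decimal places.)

96.15 tokens

Player j's private return per contributed unit is 7.4 × (j's share). Contributing is weakly dominant for j when that share is at least 1/7.4 = 0.1351, and contributing 0 is dominant otherwise.
The shares above 0.1351 belong to Player 2, Player 3, Player 4 and Player 9, contributing 58 each; the remaining 5 contribute 0. Total contributed: 232.
Player 7 keeps 58 and receives 7.4 × 232 × 1/45 = 38.15 from the group account, for a payoff of 96.15.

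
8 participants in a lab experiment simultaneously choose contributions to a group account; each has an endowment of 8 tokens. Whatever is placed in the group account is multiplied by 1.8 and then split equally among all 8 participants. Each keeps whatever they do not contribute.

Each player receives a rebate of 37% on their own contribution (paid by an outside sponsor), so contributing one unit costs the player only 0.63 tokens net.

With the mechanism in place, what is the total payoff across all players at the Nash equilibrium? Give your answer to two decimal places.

Even with the mechanism, each unit contributed returns only (1.8/8) / 0.63 = 0.3571 per unit of net cost, so contributing nothing is still dominant.
Everyone keeps their endowment and the group total is 8 × 8 = 64.

64.00 tokens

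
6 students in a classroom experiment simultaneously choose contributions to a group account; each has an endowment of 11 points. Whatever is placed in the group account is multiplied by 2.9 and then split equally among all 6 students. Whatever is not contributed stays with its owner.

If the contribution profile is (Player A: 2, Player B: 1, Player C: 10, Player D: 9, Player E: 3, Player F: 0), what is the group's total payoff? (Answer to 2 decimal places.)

113.50 points

Total contributed: 2 + 1 + 10 + 9 + 3 + 0 = 25; total kept: 6 × 11 − 25 = 41.
The group account pays out 2.9 × 25 = 72.50 in aggregate.
Group total = 41 + 72.50 = 113.50.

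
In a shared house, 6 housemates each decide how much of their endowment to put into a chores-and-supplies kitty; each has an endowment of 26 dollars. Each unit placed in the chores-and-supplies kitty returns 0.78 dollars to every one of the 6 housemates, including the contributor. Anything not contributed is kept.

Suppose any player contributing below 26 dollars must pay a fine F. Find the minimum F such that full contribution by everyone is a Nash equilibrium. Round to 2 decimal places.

Given the others contribute fully, the best deviation is to contribute 0 (any partial contribution still incurs the fine and gives up units whose private return 0.78 is below 1).
Deviating from 26 to 0 saves 26 dollars but forfeits the deviator's share of the drop in the chores-and-supplies kitty: 0.78 × 26 = 20.28.
So the deviation gain is 26 − 20.28 = 5.72, and the fine must be at least 5.72 dollars to wipe it out.

5.72 dollars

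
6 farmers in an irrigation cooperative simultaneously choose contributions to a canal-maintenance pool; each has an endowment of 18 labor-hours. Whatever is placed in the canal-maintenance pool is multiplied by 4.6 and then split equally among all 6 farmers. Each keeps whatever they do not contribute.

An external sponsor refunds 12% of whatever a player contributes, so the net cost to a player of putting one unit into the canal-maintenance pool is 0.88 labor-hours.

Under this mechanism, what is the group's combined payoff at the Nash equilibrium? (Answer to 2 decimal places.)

108.00 labor-hours

With the mechanism, a contributed unit returns (4.6/6) / 0.88 = 0.8712 per unit of net cost — still below 1 — so contributing 0 remains dominant for every player.
At the Nash equilibrium no one contributes; group total payoff = 6 × 18 = 108.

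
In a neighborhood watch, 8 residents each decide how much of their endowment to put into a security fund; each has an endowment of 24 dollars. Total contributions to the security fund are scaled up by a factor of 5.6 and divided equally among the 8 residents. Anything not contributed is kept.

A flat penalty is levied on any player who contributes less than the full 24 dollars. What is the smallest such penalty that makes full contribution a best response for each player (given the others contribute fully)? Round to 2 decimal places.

Given the others contribute fully, the best deviation is to contribute 0 (any partial contribution still incurs the fine and gives up units whose private return 0.7000 is below 1).
Deviating from 24 to 0 saves 24 dollars but forfeits the deviator's share of the drop in the security fund: 5.6/8 × 24 = 16.80.
So the deviation gain is 24 − 16.80 = 7.20, and the fine must be at least 7.20 dollars to wipe it out.

7.20 dollars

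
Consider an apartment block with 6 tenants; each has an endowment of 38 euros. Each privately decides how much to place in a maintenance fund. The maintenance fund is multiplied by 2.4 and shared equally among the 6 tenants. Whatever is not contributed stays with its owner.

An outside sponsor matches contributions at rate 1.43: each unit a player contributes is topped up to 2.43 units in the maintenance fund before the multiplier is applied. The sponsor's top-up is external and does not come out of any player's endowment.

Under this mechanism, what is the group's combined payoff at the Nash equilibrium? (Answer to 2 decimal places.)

228.00 euros

The effective private return is 2.4 × 2.43 / 6 = 0.9720, which is still under 1, so the mechanism doesn't change anyone's dominant strategy: zero contribution.
Everyone keeps their endowment and the group total is 6 × 38 = 228.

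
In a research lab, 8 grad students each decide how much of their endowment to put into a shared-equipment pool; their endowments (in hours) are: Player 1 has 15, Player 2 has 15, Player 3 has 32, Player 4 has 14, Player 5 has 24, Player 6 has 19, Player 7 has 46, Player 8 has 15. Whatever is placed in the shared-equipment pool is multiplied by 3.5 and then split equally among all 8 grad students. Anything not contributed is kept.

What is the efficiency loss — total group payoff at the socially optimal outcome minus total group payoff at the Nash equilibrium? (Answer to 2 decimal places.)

450.00 hours

The private return per contributed unit is 3.5/8 = 0.4375 < 1 for every player regardless of endowment, so the Nash equilibrium is zero contribution and the group total is Σ E_j = 15 + 15 + 32 + 14 + 24 + 19 + 46 + 15 = 180.
Each contributed unit returns 3.500 to the group, so the social optimum is full contribution by everyone: group total = 3.500 × 180 = 630.00.
Efficiency loss = (3.500 − 1) × 180 = 450.00.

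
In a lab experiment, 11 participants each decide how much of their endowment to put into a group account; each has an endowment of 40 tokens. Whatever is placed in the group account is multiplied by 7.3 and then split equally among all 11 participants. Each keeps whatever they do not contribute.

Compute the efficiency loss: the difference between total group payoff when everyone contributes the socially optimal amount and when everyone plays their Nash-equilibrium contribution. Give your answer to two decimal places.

2772.00 tokens

Each contributed unit returns 7.3/11 = 0.6636 to its contributor — below 1 — so contributing 0 is dominant for every player. At the Nash equilibrium everyone keeps their 40, and the group total is 11 × 40 = 440.
Each contributed unit returns 7.300 to the group as a whole (0.6636 to each of 11 players), which exceeds 1, so the social optimum is full contribution: group total = 7.300 × 440 = 3212.00.
Efficiency loss = 3212.00 − 440 = 2772.00.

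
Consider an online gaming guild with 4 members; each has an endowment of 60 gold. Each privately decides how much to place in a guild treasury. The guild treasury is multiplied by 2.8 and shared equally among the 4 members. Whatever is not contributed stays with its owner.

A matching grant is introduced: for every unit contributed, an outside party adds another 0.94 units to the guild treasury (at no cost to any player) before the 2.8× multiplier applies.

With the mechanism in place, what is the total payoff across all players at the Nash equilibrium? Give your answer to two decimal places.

The effective private return per unit is now 2.8 × 1.94 / 4 = 1.3580 > 1, so every player's dominant strategy flips to full contribution.
At the Nash equilibrium everyone contributes 60. Group total payoff = 2.8 × 1.94 × 240 = 1303.68.

1303.68 gold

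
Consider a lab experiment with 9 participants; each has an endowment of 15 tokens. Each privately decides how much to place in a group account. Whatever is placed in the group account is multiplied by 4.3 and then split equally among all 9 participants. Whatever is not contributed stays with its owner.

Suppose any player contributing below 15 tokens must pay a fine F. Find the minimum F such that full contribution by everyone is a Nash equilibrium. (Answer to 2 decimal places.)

7.83 tokens

Given the others contribute fully, the best deviation is to contribute 0 (any partial contribution still incurs the fine and gives up units whose private return 0.4778 is below 1).
Deviating from 15 to 0 saves 15 tokens but forfeits the deviator's share of the drop in the group account: 4.3/9 × 15 = 7.17.
So the deviation gain is 15 − 7.17 = 7.83, and the fine must be at least 7.83 tokens to wipe it out.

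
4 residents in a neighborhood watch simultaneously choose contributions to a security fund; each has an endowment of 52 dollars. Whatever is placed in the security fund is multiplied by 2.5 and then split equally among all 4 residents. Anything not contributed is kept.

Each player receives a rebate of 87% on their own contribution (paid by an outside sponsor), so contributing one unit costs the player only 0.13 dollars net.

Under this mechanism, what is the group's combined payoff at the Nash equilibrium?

With the mechanism, a contributed unit returns (2.5/4) / 0.13 = 4.8077 per unit of net cost to the contributor — now above 1 — so contributing fully is weakly dominant for every player.
At the Nash equilibrium everyone contributes 52. Group total payoff = 4 × (52 × 0.87 + 2.5 × 52) = 700.96.

700.96 dollars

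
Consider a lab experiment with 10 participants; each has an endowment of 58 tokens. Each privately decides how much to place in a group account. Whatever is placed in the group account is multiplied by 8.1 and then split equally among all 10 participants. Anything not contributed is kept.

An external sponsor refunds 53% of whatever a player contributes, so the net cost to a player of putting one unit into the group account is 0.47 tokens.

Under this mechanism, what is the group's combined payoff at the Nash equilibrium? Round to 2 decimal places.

5005.40 tokens

The effective private return per unit is now (8.1/10) / 0.47 = 1.7234 > 1, so every player's dominant strategy flips to full contribution.
At the Nash equilibrium everyone contributes 58. Group total payoff = 10 × (58 × 0.53 + 8.1 × 58) = 5005.40.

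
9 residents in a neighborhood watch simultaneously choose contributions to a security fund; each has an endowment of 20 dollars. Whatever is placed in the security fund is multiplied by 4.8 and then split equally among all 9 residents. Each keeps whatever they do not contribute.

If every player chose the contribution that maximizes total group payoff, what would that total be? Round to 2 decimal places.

864.00 dollars

Each contributed unit returns 4.800 to the group as a whole (0.5333 to each of 9 players), which exceeds 1, so the social optimum is full contribution: group total = 4.800 × 180 = 864.00.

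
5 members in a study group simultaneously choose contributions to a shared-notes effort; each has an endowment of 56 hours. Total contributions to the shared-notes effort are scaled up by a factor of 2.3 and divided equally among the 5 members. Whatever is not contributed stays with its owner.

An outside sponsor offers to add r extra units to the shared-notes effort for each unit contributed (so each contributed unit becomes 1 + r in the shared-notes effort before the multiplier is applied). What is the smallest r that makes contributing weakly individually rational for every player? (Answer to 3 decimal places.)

1.174

With matching at rate r, one contributed unit becomes (1 + r) in the shared-notes effort and returns 2.3 × (1 + r) / 5 to the contributor.
Setting this equal to 1: 1 + r = 5/2.3 = 2.1739.
So the minimum matching rate is r = 2.1739 − 1 = 1.174.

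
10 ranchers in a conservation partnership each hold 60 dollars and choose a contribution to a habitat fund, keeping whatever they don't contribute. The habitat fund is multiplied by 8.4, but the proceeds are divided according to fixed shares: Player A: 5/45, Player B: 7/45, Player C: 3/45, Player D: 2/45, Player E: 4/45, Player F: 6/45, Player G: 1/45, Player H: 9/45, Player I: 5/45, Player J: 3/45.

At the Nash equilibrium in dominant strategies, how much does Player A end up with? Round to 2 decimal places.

Each unit j contributes comes back to j as 8.4 × (j's share), so j prefers to contribute only if that share exceeds 1/8.4 = 0.1190; otherwise keeping the unit dominates.
The shares above 0.1190 belong to Player B, Player F and Player H, contributing 60 each; the remaining 7 contribute 0. Total contributed: 180.
Player A keeps 60 and receives 8.4 × 180 × 5/45 = 168.00 from the habitat fund, for a payoff of 228.00.

228.00 dollars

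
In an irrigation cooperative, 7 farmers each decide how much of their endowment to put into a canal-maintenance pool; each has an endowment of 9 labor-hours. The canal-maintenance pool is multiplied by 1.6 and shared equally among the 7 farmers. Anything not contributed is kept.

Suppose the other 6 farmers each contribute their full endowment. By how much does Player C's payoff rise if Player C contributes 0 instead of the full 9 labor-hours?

6.94 labor-hours

Switching from a contribution of 9 to 0 lets Player C keep an extra 9 labor-hours, but lowers the canal-maintenance pool by 9, which costs Player C their own share of that drop: 1.6/7 × 9 = 2.06.
Net gain = 9 − 2.06 = 6.94. The private return per contributed unit (0.2286) is below 1, so free-riding is indeed the best response regardless of what the others do.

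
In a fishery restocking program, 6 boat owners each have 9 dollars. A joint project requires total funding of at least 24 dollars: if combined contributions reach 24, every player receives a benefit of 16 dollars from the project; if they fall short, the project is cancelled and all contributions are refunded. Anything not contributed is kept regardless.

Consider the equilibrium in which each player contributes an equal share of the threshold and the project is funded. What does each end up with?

21 dollars

Equal share of the threshold: 24/6 = 4.
At this profile no one gains by cutting their contribution: any cut drops the total below 24, the project is cancelled, contributions are refunded, and the deviator ends with 9, which is less than 9 − 4 + 16 = 21. Contributing more than 4 just wastes the excess. So contributing exactly 4 is a best response.
Each player's payoff: 9 − 4 + 16 = 21.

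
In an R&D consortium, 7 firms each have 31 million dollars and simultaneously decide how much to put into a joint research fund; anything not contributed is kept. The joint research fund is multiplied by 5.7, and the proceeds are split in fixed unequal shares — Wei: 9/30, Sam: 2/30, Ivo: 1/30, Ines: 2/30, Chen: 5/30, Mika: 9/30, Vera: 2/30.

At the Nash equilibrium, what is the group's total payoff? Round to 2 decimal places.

508.40 million dollars

Player j's private return per contributed unit is 5.7 × (j's share). Contributing is weakly dominant for j when that share is at least 1/5.7 = 0.1754, and contributing 0 is dominant otherwise.
Wei and Mika are above the threshold, contributing 31 each; the remaining 5 contribute 0. Total contributed: 62.
The joint research fund pays out 5.7 × 62 = 353.40 in total (split across the unequal shares, but the aggregate is all that matters for the group sum).
The 5 free-riders keep 31 each, adding 155. Group total = 155 + 353.40 = 508.40.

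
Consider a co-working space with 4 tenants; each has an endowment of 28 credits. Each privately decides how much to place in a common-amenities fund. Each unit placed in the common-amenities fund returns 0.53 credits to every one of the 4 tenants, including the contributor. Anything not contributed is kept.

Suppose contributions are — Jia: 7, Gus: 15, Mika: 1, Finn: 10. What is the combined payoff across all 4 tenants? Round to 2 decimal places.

Total contributed: 7 + 15 + 1 + 10 = 33; total kept: 4 × 28 − 33 = 79.
The common-amenities fund pays out 0.53 × 4 × 33 = 69.96 in aggregate.
Group total = 79 + 69.96 = 148.96.

148.96 credits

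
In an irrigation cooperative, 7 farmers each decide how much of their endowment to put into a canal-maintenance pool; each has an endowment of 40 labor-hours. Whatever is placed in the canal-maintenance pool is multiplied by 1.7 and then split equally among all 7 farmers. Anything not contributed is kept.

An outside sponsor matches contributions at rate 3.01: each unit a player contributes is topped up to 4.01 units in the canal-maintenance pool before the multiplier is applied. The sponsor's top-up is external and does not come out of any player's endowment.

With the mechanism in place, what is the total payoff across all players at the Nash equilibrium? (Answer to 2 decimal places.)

Even with the mechanism, each unit contributed returns only 1.7 × 4.01 / 7 = 0.9739 per unit of net cost, so contributing nothing is still dominant.
At the Nash equilibrium no one contributes; group total payoff = 7 × 40 = 280.

280.00 labor-hours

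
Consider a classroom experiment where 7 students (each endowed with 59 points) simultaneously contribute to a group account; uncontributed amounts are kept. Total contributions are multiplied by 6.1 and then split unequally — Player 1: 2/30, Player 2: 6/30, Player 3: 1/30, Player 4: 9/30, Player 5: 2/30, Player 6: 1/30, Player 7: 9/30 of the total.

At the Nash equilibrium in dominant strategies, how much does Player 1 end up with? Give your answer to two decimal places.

Player j's private return per contributed unit is 6.1 × (j's share). Contributing is weakly dominant for j when that share is at least 1/6.1 = 0.1639, and contributing 0 is dominant otherwise.
The shares above 0.1639 belong to Player 2, Player 4 and Player 7, contributing 59 each; the remaining 4 contribute 0. Total contributed: 177.
Player 1 keeps 59 and receives 6.1 × 177 × 2/30 = 71.98 from the group account, for a payoff of 130.98.

130.98 points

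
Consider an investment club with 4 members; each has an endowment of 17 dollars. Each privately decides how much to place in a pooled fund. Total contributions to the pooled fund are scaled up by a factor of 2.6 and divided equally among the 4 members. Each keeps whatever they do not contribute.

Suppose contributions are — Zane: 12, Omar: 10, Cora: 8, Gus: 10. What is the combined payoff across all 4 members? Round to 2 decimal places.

Total contributed: 12 + 10 + 8 + 10 = 40; total kept: 4 × 17 − 40 = 28.
The pooled fund pays out 2.6 × 40 = 104.00 in aggregate.
Group total = 28 + 104.00 = 132.00.

132.00 dollars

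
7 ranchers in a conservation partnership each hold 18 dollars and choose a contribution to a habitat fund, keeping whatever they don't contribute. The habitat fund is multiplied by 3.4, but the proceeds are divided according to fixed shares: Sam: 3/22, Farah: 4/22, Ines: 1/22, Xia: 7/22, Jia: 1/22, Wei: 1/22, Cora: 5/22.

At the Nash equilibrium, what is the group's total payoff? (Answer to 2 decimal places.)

169.20 dollars

For player j, contributing a unit is worthwhile iff 3.4 × (j's share) ≥ 1, i.e. iff j's share is at least 0.2941.
Xia alone (share 7/22) is above the threshold, contributing 18; the remaining 6 contribute 0. Total contributed: 18.
The habitat fund pays out 3.4 × 18 = 61.20 in total (split across the unequal shares, but the aggregate is all that matters for the group sum).
The 6 free-riders keep 18 each, adding 108. Group total = 108 + 61.20 = 169.20.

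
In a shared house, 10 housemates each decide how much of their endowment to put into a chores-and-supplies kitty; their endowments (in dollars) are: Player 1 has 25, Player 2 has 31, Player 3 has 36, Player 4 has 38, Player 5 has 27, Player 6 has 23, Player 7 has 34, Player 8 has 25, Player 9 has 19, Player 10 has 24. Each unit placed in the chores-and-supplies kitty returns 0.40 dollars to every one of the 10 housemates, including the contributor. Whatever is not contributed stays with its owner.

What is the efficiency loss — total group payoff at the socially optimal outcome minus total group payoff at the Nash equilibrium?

The private return per contributed unit is 0.40 < 1 for everyone, so the Nash equilibrium is zero contribution and the group total is Σ E_j = 25 + 31 + 36 + 38 + 27 + 23 + 34 + 25 + 19 + 24 = 282.
Each contributed unit returns 4.000 to the group, so the social optimum is full contribution by everyone: group total = 4.000 × 282 = 1128.00.
Efficiency loss = (4.000 − 1) × 282 = 846.00.

846.00 dollars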